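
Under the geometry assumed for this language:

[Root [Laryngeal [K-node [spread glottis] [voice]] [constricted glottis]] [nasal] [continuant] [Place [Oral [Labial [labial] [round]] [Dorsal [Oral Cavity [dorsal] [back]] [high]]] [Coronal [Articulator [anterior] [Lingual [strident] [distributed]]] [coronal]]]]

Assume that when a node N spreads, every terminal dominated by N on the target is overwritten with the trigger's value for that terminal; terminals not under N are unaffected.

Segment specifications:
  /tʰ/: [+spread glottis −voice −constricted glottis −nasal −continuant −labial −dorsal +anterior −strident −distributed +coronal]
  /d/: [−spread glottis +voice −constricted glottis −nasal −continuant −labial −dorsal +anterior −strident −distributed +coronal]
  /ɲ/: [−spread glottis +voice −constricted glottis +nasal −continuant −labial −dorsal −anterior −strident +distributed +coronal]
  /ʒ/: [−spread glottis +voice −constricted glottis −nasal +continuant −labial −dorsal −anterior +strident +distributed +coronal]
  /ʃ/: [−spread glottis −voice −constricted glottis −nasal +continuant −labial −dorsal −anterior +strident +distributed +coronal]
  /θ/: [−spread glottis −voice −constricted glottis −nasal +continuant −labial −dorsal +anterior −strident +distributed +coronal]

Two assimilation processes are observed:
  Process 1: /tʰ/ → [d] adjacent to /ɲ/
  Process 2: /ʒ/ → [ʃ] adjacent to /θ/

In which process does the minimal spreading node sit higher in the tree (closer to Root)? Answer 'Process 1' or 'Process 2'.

Process 1

Process 1 alters [voice], [spread glottis]; the lowest common ancestor is K-node (depth 2 from Root).
Process 2: the feature that changes is [voice]; the minimal node is [voice] (depth 3).
K-node (depth 2) sits above [voice] (depth 3), making Process 1 the one with the higher spreading node.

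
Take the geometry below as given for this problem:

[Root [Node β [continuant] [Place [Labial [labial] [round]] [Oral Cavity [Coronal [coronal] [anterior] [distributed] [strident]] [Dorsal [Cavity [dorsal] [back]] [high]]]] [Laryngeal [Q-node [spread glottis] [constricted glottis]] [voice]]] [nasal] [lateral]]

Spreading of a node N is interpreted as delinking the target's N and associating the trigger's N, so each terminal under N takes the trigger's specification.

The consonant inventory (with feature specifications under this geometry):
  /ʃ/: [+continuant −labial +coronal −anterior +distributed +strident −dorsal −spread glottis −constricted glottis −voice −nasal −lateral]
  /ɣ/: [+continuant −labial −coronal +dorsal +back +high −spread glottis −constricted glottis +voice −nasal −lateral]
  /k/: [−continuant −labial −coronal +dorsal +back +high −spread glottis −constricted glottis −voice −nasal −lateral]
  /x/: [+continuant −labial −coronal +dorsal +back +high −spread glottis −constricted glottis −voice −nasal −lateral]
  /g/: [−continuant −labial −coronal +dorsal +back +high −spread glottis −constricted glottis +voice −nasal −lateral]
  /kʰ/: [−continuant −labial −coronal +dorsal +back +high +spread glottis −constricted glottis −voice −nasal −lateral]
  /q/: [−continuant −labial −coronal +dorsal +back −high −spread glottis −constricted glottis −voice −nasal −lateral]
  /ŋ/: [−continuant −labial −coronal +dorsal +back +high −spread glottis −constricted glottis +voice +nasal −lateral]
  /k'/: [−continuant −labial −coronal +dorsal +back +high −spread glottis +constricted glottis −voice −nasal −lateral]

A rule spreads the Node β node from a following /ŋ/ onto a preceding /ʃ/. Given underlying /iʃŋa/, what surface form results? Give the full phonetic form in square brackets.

The Node β node dominates the terminals [continuant], [labial], [round], [coronal], [anterior], [distributed], [strident], [dorsal], [back], [high], [spread glottis], [constricted glottis], [voice].
Spreading Node β from /ŋ/ onto /ʃ/ replaces those values with /ŋ/'s: [−continuant], [−labial], [−coronal], [+dorsal], [+back], [+high], [−spread glottis], [−constricted glottis], [+voice]. Features outside Node β ([nasal], [lateral]) stay as in /ʃ/.
The resulting bundle matches /g/ in the inventory; substituting it for /ʃ/ gives [igŋa].

[igŋa]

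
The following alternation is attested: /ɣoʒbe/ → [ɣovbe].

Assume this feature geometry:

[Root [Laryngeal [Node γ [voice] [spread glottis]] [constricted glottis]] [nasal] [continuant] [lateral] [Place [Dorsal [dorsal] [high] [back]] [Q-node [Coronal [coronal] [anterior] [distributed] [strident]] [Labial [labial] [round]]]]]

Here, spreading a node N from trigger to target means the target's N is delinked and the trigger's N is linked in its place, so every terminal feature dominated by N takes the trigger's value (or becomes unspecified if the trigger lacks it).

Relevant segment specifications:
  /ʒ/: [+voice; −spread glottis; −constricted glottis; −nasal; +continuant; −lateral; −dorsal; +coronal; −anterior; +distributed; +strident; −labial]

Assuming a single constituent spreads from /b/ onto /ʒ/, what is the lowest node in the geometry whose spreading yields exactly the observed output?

Comparing /ʒ/ with its surface form [v], the features that change are [labial], [round], [coronal], [anterior], [distributed], [strident].
In this geometry the lowest node dominating all of them is Q-node: every daughter of Q-node dominates only a proper subset, so no lower node suffices.
If Q-node spreads, every terminal under it takes /b/'s value, producing [v] as observed.
[continuant], a feature on which the two segments disagree outside Q-node, is unchanged — nothing dominating it spread, and Q-node is the minimal sufficient constituent.

Q-node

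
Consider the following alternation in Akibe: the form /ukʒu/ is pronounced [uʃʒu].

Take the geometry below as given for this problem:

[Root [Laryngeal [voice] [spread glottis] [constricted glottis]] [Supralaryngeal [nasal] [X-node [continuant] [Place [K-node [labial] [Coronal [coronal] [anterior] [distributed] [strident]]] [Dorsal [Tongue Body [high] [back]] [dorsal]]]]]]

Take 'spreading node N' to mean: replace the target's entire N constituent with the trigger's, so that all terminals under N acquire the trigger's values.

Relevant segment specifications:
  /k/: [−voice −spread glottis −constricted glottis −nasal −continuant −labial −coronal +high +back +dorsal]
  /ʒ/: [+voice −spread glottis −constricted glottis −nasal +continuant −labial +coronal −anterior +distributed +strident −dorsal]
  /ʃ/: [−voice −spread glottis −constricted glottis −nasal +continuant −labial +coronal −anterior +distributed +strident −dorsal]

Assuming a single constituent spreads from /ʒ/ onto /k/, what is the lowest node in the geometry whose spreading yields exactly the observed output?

Feature comparison: [continuant], [coronal], [anterior], [distributed], [strident], [dorsal], [high], [back] differ between /k/ and [ʃ]; the remaining terminals match.
Tracing each changed feature up the tree, the paths first meet at X-node; any lower node misses at least one of them.
Delinking /k/'s X-node and associating /ʒ/'s X-node gives precisely the feature bundle of [ʃ].
[voice] stays as in /k/ although /ʒ/ differs there, so no node dominating it spread; among the remaining candidates X-node is the lowest that derives the output.

X-node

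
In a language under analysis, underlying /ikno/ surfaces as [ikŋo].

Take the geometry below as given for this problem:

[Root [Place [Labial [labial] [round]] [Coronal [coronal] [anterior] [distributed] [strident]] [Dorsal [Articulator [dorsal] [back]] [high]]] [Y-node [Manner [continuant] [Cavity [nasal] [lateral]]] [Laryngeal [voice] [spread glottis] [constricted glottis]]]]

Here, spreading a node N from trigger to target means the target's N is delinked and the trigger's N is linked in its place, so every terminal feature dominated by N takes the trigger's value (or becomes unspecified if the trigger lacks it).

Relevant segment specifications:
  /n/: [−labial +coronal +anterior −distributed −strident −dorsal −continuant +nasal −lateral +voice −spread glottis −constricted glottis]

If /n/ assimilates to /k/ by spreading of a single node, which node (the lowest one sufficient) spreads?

Place

Feature comparison: [coronal], [anterior], [distributed], [strident], [dorsal], [high], [back] differ between /n/ and [ŋ]; the remaining terminals match.
These terminals are all dominated by Place, and no proper subconstituent of Place covers them all; Place is their lowest common ancestor.
Spreading Place from /k/ overwrites each of those terminals with /k/'s values, yielding exactly [ŋ].
[voice], [nasal] — on which /k/ differs from /n/ — are unchanged, so Root cannot have spread; the constituent is no larger than Place.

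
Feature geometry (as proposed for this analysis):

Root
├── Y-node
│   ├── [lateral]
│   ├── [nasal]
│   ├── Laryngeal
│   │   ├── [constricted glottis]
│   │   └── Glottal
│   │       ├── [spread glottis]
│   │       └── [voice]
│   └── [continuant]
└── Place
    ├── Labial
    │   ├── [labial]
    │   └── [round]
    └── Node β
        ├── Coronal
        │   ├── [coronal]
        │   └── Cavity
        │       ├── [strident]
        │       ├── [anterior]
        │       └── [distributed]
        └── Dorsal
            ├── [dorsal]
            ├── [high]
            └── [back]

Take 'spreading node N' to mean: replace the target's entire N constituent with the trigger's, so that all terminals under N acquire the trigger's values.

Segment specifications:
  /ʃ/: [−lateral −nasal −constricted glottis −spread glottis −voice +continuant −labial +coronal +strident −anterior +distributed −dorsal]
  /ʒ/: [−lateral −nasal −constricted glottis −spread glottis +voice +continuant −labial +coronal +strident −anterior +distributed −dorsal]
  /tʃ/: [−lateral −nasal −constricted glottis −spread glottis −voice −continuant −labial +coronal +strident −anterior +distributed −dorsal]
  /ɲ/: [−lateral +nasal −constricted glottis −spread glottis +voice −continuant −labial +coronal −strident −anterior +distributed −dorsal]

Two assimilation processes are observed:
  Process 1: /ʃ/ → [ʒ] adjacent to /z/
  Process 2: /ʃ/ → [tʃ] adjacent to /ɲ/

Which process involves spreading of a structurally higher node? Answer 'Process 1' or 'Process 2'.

In Process 1, [voice] changes, so the minimal spreading node is [voice] at depth 4.
Process 2 alters [continuant]; the lowest dominating node is [continuant] (depth 2 from Root).
[continuant] (depth 2) sits above [voice] (depth 4), making Process 2 the one with the higher spreading node.

Process 2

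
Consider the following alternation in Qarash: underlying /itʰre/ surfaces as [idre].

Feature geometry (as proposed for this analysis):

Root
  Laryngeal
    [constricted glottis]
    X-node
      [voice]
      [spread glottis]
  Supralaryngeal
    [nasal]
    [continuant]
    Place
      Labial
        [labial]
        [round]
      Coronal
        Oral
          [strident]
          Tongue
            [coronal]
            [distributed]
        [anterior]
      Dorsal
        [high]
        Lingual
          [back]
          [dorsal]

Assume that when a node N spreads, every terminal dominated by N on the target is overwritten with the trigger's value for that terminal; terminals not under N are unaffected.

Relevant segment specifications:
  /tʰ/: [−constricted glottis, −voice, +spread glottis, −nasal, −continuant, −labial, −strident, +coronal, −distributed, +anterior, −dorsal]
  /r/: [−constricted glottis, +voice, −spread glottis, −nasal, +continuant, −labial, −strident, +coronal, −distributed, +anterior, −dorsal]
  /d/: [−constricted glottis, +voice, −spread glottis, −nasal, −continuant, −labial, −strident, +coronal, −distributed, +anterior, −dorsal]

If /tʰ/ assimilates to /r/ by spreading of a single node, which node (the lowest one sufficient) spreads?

X-node

The alternation /tʰ/ → [d] changes [voice], [spread glottis] and nothing else.
These terminals are all dominated by X-node, and no proper subconstituent of X-node covers them all; X-node is their lowest common ancestor.
If X-node spreads, every terminal under it takes /r/'s value, producing [d] as observed.
[continuant] stays as in /tʰ/ although /r/ differs there, so no node dominating it spread; among the remaining candidates X-node is the lowest that derives the output.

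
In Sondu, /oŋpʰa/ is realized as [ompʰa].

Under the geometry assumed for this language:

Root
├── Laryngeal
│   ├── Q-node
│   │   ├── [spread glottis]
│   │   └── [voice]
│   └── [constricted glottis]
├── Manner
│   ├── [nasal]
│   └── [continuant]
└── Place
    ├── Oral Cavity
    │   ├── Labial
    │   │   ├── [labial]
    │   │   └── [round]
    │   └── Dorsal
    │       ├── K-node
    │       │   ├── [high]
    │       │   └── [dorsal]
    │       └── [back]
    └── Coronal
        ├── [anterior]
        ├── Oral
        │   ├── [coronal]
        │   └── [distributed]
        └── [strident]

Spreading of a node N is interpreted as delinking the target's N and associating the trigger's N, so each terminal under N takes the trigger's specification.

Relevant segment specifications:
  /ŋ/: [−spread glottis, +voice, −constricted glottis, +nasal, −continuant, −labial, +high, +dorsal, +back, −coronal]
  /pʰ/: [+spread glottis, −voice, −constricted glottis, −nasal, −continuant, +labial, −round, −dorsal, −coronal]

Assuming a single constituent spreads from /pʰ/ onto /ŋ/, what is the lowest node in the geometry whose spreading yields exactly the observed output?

Comparing /ŋ/ with its surface form [m], the features that change are [labial], [round], [dorsal], [high], [back].
Tracing each changed feature up the tree, the paths first meet at Oral Cavity; any lower node misses at least one of them.
If Oral Cavity spreads, every terminal under it takes /pʰ/'s value, producing [m] as observed.
Features on which the two segments disagree outside Oral Cavity, such as [voice], [spread glottis], are unchanged — nothing dominating them spread, and Oral Cavity is the minimal sufficient constituent.

Oral Cavity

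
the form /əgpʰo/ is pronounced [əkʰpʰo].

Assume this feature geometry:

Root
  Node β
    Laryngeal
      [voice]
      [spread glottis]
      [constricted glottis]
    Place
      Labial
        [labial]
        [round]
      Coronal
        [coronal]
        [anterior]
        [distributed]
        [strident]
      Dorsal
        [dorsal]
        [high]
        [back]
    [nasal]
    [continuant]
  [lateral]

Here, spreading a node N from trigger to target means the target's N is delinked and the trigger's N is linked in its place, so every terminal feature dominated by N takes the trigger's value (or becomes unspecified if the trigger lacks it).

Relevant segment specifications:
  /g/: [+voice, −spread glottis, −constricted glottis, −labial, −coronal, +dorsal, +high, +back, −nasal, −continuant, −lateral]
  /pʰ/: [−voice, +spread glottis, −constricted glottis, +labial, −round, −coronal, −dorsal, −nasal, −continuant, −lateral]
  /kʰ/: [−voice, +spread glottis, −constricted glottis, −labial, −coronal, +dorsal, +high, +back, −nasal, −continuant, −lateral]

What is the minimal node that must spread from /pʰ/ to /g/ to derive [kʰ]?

/g/ and [kʰ] differ in [voice], [spread glottis]; every other specified feature is identical.
The smallest constituent containing every changed terminal is Laryngeal — each of its daughters lacks at least one of the affected features.
Delinking /g/'s Laryngeal and associating /pʰ/'s Laryngeal gives precisely the feature bundle of [kʰ].
Had Node β or a higher node spread, [dorsal], [labial] would have taken /pʰ/'s values; they stay as in /g/, confirming the spreading constituent is exactly Laryngeal.

Laryngeal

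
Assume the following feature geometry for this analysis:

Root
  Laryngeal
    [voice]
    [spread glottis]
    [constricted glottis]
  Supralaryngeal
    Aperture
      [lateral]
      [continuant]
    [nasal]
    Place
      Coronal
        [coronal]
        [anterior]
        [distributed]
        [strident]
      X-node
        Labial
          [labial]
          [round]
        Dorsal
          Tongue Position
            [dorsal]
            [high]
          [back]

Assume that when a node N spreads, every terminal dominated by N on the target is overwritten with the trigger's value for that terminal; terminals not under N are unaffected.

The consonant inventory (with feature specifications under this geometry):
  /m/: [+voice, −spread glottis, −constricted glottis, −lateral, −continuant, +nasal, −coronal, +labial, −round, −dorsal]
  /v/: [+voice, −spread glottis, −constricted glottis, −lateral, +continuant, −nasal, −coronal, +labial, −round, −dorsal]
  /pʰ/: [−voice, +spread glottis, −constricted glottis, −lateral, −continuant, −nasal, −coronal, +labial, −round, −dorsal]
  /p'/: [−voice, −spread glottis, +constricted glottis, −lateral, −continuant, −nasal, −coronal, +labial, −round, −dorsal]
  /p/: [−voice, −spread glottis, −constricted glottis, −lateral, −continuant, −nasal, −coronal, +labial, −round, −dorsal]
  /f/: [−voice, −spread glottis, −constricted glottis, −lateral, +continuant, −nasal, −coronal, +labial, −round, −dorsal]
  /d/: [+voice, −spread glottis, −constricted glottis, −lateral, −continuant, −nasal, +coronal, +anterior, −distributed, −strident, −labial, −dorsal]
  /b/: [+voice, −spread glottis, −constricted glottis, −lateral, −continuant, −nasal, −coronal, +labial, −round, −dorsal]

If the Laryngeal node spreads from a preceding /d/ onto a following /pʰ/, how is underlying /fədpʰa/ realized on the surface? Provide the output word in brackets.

[fədba]

The Laryngeal node dominates the terminals [voice], [spread glottis], [constricted glottis].
The target acquires /d/'s values for everything under Laryngeal — [+voice], [−spread glottis], [−constricted glottis] — while keeping its own [lateral], [continuant], [nasal], ….
The resulting bundle matches /b/ in the inventory; substituting it for /pʰ/ gives [fədba].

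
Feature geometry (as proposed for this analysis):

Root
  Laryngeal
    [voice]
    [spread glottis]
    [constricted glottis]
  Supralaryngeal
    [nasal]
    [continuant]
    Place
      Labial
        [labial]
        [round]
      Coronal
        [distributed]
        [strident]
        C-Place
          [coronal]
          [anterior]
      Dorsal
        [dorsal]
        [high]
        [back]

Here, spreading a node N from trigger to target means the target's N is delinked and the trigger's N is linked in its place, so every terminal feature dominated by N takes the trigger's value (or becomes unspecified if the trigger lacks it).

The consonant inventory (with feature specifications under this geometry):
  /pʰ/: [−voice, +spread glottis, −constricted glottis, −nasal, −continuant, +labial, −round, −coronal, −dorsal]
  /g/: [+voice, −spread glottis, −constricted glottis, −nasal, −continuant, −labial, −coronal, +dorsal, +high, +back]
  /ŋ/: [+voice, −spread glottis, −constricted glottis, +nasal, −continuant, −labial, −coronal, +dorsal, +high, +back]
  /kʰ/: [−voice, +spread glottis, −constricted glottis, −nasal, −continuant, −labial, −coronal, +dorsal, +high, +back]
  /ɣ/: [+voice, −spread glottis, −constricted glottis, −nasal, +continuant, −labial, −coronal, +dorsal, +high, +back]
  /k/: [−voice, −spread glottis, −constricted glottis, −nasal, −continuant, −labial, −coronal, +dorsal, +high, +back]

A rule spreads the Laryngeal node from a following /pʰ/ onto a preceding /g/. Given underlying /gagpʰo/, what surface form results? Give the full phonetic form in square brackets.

Terminals under Laryngeal in this geometry: [voice], [spread glottis], [constricted glottis].
Spreading Laryngeal from /pʰ/ onto /g/ replaces those values with /pʰ/'s: [−voice], [+spread glottis], [−constricted glottis]. Features outside Laryngeal ([nasal], [continuant], [labial], …) stay as in /g/.
The resulting bundle matches /kʰ/ in the inventory; substituting it for /g/ gives [gakʰpʰo].

[gakʰpʰo]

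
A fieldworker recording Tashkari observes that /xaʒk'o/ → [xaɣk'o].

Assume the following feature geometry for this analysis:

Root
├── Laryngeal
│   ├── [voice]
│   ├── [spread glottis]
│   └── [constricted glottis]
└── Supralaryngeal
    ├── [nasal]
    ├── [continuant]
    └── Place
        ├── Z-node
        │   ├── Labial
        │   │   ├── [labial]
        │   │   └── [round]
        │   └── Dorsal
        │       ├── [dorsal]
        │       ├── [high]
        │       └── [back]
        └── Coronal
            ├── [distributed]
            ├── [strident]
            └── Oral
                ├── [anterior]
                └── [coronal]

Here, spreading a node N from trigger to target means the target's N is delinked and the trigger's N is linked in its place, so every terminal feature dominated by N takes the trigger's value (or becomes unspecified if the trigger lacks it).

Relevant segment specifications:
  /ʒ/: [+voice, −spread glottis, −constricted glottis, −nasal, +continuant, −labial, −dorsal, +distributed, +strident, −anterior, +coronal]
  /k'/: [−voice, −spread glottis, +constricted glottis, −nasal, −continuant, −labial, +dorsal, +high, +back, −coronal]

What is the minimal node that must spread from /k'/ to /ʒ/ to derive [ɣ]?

Place

The alternation /ʒ/ → [ɣ] changes [coronal], [anterior], [distributed], [strident], [dorsal], [high], [back] and nothing else.
Tracing each changed feature up the tree, the paths first meet at Place; any lower node misses at least one of them.
If Place spreads, every terminal under it takes /k'/'s value, producing [ɣ] as observed.
[continuant] — on which /k'/ differs from /ʒ/ — is unchanged, so neither Supralaryngeal nor anything higher can have spread; the constituent is no larger than Place.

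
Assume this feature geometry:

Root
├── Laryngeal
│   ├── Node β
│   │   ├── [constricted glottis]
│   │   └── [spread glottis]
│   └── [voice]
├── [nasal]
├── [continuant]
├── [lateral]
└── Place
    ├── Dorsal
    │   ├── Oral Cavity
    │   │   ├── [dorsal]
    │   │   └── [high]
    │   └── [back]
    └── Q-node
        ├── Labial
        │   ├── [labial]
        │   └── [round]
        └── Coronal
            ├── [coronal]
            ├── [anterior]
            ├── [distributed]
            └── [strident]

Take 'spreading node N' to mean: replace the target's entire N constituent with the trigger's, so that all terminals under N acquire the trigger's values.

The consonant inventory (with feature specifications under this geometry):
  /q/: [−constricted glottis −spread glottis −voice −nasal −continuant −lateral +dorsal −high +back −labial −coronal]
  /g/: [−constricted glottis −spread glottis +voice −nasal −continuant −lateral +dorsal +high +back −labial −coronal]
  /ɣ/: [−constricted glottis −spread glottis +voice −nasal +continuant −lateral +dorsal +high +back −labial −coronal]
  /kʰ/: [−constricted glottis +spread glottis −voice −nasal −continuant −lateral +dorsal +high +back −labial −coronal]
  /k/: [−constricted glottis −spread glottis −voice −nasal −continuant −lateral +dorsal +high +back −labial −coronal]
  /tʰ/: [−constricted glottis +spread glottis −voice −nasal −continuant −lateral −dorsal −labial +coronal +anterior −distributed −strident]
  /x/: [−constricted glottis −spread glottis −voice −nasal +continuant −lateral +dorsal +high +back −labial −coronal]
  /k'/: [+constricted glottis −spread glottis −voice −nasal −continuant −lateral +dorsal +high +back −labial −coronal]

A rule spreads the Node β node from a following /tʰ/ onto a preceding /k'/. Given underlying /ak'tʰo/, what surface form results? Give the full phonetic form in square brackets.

[akʰtʰo]

The Node β node dominates the terminals [constricted glottis], [spread glottis].
After delinking /k'/'s Node β and linking /tʰ/'s, the affected terminals become [−constricted glottis], [+spread glottis]; [voice], [nasal], [continuant], … (outside Node β) are retained from /k'/.
This feature bundle is that of [kʰ], so /ak'tʰo/ surfaces as [akʰtʰo].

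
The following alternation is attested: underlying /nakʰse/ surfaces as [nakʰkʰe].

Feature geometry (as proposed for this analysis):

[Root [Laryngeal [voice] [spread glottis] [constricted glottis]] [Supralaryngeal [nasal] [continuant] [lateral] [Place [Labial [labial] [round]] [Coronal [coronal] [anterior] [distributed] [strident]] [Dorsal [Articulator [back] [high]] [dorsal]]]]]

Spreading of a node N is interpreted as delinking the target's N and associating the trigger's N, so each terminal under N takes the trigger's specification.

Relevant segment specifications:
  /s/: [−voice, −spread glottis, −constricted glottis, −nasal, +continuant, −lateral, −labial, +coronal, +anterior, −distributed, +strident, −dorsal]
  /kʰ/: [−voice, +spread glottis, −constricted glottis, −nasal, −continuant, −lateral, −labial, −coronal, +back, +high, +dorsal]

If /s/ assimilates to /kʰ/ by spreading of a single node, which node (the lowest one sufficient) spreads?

The alternation /s/ → [kʰ] changes [spread glottis], [continuant], [coronal], [anterior], [distributed], [strident], [dorsal], [high], [back] and nothing else.
Tracing each changed feature up the tree, the paths first meet at Root; any lower node misses at least one of them.
Delinking /s/'s Root and associating /kʰ/'s Root gives precisely the feature bundle of [kʰ].

Root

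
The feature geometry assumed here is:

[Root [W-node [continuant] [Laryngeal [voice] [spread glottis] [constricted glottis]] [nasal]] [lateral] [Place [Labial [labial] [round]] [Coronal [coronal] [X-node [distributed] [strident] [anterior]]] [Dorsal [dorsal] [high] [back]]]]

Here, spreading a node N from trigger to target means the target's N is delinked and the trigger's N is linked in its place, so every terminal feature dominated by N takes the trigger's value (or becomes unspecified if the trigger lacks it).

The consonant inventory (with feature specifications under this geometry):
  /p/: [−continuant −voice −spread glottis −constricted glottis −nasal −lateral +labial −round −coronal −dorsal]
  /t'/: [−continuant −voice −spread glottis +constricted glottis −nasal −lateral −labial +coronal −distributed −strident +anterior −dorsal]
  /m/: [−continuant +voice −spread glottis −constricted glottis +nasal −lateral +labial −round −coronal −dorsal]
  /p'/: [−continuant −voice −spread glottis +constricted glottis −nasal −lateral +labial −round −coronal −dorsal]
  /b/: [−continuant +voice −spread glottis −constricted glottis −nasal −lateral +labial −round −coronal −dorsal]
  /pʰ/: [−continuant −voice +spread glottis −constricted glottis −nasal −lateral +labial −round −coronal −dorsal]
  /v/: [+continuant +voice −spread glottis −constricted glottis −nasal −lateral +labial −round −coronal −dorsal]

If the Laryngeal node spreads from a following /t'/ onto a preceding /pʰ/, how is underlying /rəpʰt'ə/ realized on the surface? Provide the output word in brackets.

[rəp't'ə]

The Laryngeal node dominates the terminals [voice], [spread glottis], [constricted glottis].
Spreading Laryngeal from /t'/ onto /pʰ/ replaces those values with /t'/'s: [−voice], [−spread glottis], [+constricted glottis]. Features outside Laryngeal ([continuant], [nasal], [lateral], …) stay as in /pʰ/.
The resulting bundle matches /p'/ in the inventory; substituting it for /pʰ/ gives [rəp't'ə].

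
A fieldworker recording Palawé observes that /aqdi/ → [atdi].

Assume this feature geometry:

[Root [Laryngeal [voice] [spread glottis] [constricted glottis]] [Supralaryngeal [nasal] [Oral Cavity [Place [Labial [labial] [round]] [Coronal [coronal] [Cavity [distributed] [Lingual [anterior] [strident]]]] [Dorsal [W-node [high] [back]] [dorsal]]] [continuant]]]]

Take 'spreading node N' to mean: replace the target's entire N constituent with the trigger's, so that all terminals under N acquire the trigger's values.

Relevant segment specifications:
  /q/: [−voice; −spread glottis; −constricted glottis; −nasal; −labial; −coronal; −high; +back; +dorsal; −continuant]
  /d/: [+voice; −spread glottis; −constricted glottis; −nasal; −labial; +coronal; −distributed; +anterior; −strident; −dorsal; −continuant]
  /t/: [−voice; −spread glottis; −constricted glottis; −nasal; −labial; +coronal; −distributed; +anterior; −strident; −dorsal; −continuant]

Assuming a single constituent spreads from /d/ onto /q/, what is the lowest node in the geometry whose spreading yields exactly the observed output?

The alternation /q/ → [t] changes [coronal], [anterior], [distributed], [strident], [dorsal], [high], [back] and nothing else.
Tracing each changed feature up the tree, the paths first meet at Place; any lower node misses at least one of them.
Delinking /q/'s Place and associating /d/'s Place gives precisely the feature bundle of [t].
[voice] stays as in /q/ although /d/ differs there, so no node dominating it spread; among the remaining candidates Place is the lowest that derives the output.

Place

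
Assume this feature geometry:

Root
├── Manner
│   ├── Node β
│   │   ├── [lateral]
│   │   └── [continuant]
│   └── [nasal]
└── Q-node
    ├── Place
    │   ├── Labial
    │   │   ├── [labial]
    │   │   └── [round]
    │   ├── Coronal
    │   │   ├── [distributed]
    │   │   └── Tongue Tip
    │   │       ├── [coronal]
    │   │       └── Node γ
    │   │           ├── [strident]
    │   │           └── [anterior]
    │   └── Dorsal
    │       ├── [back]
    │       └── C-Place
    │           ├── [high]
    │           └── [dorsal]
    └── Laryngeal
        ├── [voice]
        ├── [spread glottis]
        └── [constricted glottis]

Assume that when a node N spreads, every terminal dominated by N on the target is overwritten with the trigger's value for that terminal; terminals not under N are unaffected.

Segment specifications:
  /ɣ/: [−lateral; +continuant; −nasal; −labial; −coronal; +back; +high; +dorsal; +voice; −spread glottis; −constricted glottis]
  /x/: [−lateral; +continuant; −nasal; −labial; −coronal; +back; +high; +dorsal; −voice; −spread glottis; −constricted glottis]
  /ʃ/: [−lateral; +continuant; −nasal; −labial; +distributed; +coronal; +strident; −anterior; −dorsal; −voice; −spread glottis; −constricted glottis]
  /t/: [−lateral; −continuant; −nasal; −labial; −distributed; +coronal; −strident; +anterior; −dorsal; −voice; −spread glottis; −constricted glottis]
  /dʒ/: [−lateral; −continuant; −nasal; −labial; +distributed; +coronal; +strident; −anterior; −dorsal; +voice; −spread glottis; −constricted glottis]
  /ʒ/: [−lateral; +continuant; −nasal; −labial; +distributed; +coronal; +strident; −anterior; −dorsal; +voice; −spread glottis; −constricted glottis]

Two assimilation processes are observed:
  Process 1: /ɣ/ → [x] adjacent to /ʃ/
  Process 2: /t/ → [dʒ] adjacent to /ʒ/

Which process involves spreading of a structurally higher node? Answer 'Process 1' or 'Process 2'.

Process 2

Process 1 alters [voice]; the lowest dominating node is [voice] (depth 3 from Root).
Process 2: the features that change are [voice], [anterior], [distributed], [strident]; the minimal node is Q-node (depth 1).
Q-node (depth 1) sits above [voice] (depth 3), making Process 2 the one with the higher spreading node.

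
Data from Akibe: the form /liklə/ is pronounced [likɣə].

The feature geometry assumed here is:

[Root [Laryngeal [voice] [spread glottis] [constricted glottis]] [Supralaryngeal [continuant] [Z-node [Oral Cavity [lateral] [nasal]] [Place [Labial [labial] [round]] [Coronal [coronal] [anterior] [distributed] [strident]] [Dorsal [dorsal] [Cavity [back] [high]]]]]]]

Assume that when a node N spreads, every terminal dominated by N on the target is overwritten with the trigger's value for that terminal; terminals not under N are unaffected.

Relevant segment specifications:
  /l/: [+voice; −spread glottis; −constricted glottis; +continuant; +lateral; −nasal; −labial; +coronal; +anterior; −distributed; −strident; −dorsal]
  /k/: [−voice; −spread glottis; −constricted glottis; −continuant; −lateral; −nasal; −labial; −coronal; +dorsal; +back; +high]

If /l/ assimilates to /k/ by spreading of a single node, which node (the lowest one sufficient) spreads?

Feature comparison: [lateral], [coronal], [anterior], [distributed], [strident], [dorsal], [high], [back] differ between /l/ and [ɣ]; the remaining terminals match.
Tracing each changed feature up the tree, the paths first meet at Z-node; any lower node misses at least one of them.
Delinking /l/'s Z-node and associating /k/'s Z-node gives precisely the feature bundle of [ɣ].
Had Supralaryngeal or a higher node spread, [continuant] would have taken /k/'s value; it stays as in /l/, confirming the spreading constituent is exactly Z-node.

Z-node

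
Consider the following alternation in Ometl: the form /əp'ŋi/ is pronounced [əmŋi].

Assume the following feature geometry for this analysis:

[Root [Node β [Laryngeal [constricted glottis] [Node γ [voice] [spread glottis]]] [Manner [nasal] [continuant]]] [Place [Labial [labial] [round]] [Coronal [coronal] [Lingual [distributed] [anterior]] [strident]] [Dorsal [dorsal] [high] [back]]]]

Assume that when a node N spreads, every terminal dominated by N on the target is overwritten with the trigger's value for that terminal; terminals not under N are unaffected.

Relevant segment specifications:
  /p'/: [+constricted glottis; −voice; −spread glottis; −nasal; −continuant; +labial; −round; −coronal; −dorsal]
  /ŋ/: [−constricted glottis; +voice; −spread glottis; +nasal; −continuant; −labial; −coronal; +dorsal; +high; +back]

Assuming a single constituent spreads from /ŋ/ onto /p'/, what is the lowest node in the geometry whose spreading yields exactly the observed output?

Comparing /p'/ with its surface form [m], the features that change are [voice], [constricted glottis], [nasal].
Tracing each changed feature up the tree, the paths first meet at Node β; any lower node misses at least one of them.
Delinking /p'/'s Node β and associating /ŋ/'s Node β gives precisely the feature bundle of [m].
[dorsal], [labial] — on which /ŋ/ differs from /p'/ — are unchanged, so Root cannot have spread; the constituent is no larger than Node β.

Node β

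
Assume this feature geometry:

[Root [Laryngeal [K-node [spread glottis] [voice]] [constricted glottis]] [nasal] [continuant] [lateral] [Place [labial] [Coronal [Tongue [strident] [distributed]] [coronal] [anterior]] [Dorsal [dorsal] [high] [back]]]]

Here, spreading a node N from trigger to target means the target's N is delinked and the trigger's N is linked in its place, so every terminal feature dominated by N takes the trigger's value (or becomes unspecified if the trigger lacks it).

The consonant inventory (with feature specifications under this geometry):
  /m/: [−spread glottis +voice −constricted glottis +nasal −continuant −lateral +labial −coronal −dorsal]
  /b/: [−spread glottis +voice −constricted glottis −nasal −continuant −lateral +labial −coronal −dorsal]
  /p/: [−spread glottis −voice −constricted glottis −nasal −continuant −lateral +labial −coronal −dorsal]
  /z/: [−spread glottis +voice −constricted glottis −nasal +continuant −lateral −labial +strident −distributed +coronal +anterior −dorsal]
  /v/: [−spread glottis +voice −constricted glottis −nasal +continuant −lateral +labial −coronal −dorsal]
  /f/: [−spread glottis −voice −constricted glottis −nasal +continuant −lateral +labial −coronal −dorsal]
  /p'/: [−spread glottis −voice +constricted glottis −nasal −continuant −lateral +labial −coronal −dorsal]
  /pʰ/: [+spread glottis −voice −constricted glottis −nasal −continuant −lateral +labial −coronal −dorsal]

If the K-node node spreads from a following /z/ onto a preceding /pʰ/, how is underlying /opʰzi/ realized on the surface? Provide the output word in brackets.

[obzi]

The K-node node dominates the terminals [spread glottis], [voice].
After delinking /pʰ/'s K-node and linking /z/'s, the affected terminals become [−spread glottis], [+voice]; [constricted glottis], [nasal], [continuant], … (outside K-node) are retained from /pʰ/.
This feature bundle is that of [b], so /opʰzi/ surfaces as [obzi].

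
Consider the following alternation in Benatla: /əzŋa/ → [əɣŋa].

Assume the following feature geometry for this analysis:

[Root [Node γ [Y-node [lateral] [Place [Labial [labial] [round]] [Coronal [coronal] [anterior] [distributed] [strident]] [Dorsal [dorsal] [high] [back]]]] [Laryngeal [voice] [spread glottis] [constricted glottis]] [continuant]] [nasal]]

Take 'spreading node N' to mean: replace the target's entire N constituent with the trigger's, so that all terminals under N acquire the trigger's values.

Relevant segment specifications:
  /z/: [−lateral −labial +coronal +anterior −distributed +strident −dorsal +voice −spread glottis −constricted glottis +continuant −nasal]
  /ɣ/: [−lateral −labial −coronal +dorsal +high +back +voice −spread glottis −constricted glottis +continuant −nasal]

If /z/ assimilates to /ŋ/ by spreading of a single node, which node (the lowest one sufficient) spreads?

Feature comparison: [coronal], [anterior], [distributed], [strident], [dorsal], [high], [back] differ between /z/ and [ɣ]; the remaining terminals match.
Tracing each changed feature up the tree, the paths first meet at Place; any lower node misses at least one of them.
Spreading Place from /ŋ/ overwrites each of those terminals with /ŋ/'s values, yielding exactly [ɣ].
[nasal], [continuant] stay as in /z/ although /ŋ/ differs there, so no node dominating them spread; among the remaining candidates Place is the lowest that derives the output.

Place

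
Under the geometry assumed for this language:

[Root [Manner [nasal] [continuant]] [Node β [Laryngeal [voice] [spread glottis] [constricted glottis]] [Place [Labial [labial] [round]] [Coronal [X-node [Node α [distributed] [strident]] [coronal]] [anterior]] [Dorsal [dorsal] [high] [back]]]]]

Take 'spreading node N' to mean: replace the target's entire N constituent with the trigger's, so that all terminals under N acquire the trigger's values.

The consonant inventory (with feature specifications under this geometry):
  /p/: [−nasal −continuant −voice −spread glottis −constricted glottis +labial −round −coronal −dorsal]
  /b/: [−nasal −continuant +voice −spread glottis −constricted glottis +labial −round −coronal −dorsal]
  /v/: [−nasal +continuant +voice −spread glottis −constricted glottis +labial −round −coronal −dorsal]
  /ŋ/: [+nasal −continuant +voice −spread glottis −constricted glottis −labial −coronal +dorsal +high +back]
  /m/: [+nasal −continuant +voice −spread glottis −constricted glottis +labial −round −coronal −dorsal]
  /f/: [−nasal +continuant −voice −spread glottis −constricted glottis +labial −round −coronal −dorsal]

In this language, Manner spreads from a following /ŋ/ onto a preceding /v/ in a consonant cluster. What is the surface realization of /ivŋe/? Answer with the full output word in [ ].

Manner immediately or transitively dominates [nasal], [continuant].
The target acquires /ŋ/'s values for everything under Manner — [+nasal], [−continuant] — while keeping its own [voice], [spread glottis], [constricted glottis], ….
The resulting bundle matches /m/ in the inventory; substituting it for /v/ gives [imŋe].

[imŋe]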